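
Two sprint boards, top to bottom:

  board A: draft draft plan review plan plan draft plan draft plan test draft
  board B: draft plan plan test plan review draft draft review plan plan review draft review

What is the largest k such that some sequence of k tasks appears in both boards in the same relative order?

8

One common subsequence of length 8: draft [2,1]; then plan [3,2]; then plan [5,3]; then plan [6,5]; then draft [7,8]; then plan [8,10]; then plan [10,11]; then draft [12,13]. The LCS DP gives dp[12][14] = 8, so this is optimal.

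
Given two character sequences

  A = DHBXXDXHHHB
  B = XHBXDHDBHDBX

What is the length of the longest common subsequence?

One common subsequence of length 7: H (A #2, B #2) → B (A #3, B #3) → X (A #5, B #4) → D (A #6, B #5) → H (A #8, B #6) → H (A #9, B #9) → B (A #11, B #11). The LCS DP gives dp[11][12] = 7, so this is optimal.

7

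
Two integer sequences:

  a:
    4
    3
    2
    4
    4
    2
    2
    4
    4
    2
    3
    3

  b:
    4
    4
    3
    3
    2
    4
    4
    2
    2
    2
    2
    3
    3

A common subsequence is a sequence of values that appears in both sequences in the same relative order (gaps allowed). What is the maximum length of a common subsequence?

Match 4 (a #1, b #2) → 3 (a #2, b #4) → 2 (a #3, b #5) → 4 (a #4, b #6) → 4 (a #5, b #7) → 2 (a #6, b #9) → 2 (a #7, b #10) → 2 (a #10, b #11) → 3 (a #11, b #12) → 3 (a #12, b #13) — 10 values in the same relative order in both. The LCS DP gives dp[12][13] = 10, so this is optimal.

10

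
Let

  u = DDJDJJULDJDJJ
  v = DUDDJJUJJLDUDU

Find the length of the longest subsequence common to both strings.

9

Pick D [1,1]; then D [2,3]; then D [4,4]; then J [5,5]; then J [6,6]; then U [7,7]; then L [8,10]; then D [9,11]; then D [11,13]; all 9 characters appear in both, in order, and the DP table's final entry dp[13][14] is also 9, so no common subsequence is longer.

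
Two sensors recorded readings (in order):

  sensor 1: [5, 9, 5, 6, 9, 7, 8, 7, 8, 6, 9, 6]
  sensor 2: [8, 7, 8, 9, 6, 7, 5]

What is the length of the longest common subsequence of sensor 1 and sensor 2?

Match 8 (sensor 1 #7, sensor 2 #1), 7 (sensor 1 #8, sensor 2 #2), 8 (sensor 1 #9, sensor 2 #3), 9 (sensor 1 #11, sensor 2 #4), 6 (sensor 1 #12, sensor 2 #5) — 5 values in the same relative order in both. dp[12][7] = 5 confirms this is the maximum.

5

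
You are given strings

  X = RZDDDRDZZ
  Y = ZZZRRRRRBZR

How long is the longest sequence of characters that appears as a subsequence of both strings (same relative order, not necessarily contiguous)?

Let dp[i][j] be the LCS length of the first i characters of X and the first j characters of Y. dp[i][j] = dp[i-1][j-1]+1 when the i-th and j-th characters match, else max(dp[i-1][j], dp[i][j-1]).
    ·  Z  Z  Z  R  R  R  R  R  B  Z  R
 ·  0  0  0  0  0  0  0  0  0  0  0  0
 R  0  0  0  0  1  1  1  1  1  1  1  1
 Z  0  1  1  1  1  1  1  1  1  1  2  2
 D  0  1  1  1  1  1  1  1  1  1  2  2
 D  0  1  1  1  1  1  1  1  1  1  2  2
 D  0  1  1  1  1  1  1  1  1  1  2  2
 R  0  1  1  1  2  2  2  2  2  2  2  3
 D  0  1  1  1  2  2  2  2  2  2  2  3
 Z  0  1  2  2  2  2  2  2  2  2  3  3
 Z  0  1  2  3  3  3  3  3  3  3  3  3
dp[9][11] = 3. One LCS (by backtracking along matches): RZR.

3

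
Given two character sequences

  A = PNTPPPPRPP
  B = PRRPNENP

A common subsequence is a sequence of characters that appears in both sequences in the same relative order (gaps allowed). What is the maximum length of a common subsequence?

4

One common subsequence of length 4: P [1,1], then R [8,3], then P [9,4], then P [10,8], and the DP table's final entry dp[10][8] is also 4, so no common subsequence is longer.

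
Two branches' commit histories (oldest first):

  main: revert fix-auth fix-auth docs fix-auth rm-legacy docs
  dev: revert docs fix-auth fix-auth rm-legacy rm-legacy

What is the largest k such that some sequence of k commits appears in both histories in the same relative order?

Pick revert at main[1]=dev[1], then fix-auth at main[2]=dev[3], then fix-auth at main[3]=dev[4], then rm-legacy at main[6]=dev[6]; all 4 commits appear in both, in order, and the DP table's final entry dp[7][6] is also 4, so no common subsequence is longer.

4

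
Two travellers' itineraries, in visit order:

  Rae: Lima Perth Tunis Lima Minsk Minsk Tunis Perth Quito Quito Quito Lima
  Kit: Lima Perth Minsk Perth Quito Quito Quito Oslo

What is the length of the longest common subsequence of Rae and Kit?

7

Pick Lima at Rae[1]=Kit[1], then Perth at Rae[2]=Kit[2], then Minsk at Rae[6]=Kit[3], then Perth at Rae[8]=Kit[4], then Quito at Rae[9]=Kit[5], then Quito at Rae[10]=Kit[6], then Quito at Rae[11]=Kit[7]; all 7 stops appear in both, in order. dp[12][8] = 7 confirms this is the maximum.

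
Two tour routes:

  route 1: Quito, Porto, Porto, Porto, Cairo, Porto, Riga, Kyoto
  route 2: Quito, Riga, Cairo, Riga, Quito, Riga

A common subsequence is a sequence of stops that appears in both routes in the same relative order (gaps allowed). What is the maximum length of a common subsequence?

3

One common subsequence of length 3: Quito [1,1], Cairo [5,3], Riga [7,6], and the DP table's final entry dp[8][6] is also 3, so no common subsequence is longer.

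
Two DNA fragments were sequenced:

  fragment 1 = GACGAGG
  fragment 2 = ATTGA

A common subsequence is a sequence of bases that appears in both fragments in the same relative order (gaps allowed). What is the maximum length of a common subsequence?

Pick A (fragment 1 #2, fragment 2 #1) → G (fragment 1 #4, fragment 2 #4) → A (fragment 1 #5, fragment 2 #5); all 3 bases appear in both, in order. The LCS DP gives dp[7][5] = 3, so this is optimal.

3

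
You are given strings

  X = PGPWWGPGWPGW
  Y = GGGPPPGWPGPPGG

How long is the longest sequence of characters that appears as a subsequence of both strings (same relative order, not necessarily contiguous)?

Taking P at X[1]=Y[6] → G at X[2]=Y[7] → P at X[3]=Y[9] → G at X[6]=Y[10] → P at X[7]=Y[12] → G at X[8]=Y[13] → G at X[11]=Y[14] gives a common subsequence of length 7. dp[12][14] = 7 confirms this is the maximum.

7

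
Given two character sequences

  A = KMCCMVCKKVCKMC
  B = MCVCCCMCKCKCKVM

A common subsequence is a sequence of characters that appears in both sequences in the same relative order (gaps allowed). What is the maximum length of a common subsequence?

Pick M (A #2, B #1); then C (A #3, B #5); then C (A #4, B #6); then M (A #5, B #7); then C (A #7, B #8); then K (A #8, B #9); then K (A #9, B #11); then C (A #11, B #12); then K (A #12, B #13); then M (A #13, B #15); all 10 characters appear in both, in order. Since dp[14][15] = 10, nothing longer is possible.

10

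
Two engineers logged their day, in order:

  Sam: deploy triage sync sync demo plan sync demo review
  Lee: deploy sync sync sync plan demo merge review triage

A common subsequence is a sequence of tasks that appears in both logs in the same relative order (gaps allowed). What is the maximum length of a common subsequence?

6

Pick deploy [1,1] → sync [3,3] → sync [4,4] → plan [6,5] → demo [8,6] → review [9,8]; all 6 tasks appear in both, in order. Since dp[9][9] = 6, nothing longer is possible.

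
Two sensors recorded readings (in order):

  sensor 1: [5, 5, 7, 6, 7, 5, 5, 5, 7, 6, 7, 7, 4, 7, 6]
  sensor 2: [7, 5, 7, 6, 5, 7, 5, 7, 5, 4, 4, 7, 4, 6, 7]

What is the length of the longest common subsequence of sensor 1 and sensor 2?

Pick 5 (sensor 1 #2, sensor 2 #2); then 7 (sensor 1 #3, sensor 2 #3); then 6 (sensor 1 #4, sensor 2 #4); then 7 (sensor 1 #5, sensor 2 #6); then 5 (sensor 1 #6, sensor 2 #7); then 5 (sensor 1 #7, sensor 2 #9); then 7 (sensor 1 #9, sensor 2 #12); then 6 (sensor 1 #10, sensor 2 #14); then 7 (sensor 1 #14, sensor 2 #15); all 9 values appear in both, in order. The LCS DP gives dp[15][15] = 9, so this is optimal.

9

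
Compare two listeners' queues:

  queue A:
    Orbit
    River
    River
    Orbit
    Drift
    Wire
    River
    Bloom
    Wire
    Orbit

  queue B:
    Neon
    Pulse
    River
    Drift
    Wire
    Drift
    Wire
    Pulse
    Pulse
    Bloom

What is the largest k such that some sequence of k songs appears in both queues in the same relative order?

Taking River at queue A[2]=queue B[3]; then Drift at queue A[5]=queue B[6]; then Wire at queue A[6]=queue B[7]; then Bloom at queue A[8]=queue B[10] gives a common subsequence of length 4. dp[10][10] = 4 confirms this is the maximum.

4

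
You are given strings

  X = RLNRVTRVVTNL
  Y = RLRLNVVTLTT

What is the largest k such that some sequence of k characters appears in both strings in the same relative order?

7

Let dp[i][j] be the LCS length of the first i characters of X and the first j characters of Y. dp[i][j] = dp[i-1][j-1]+1 when the i-th and j-th characters match, else max(dp[i-1][j], dp[i][j-1]).
    ·  R  L  R  L  N  V  V  T  L  T  T
 ·  0  0  0  0  0  0  0  0  0  0  0  0
 R  0  1  1  1  1  1  1  1  1  1  1  1
 L  0  1  2  2  2  2  2  2  2  2  2  2
 N  0  1  2  2  2  3  3  3  3  3  3  3
 R  0  1  2  3  3  3  3  3  3  3  3  3
 V  0  1  2  3  3  3  4  4  4  4  4  4
 T  0  1  2  3  3  3  4  4  5  5  5  5
 R  0  1  2  3  3  3  4  4  5  5  5  5
 V  0  1  2  3  3  3  4  5  5  5  5  5
 V  0  1  2  3  3  3  4  5  5  5  5  5
 T  0  1  2  3  3  3  4  5  6  6  6  6
 N  0  1  2  3  3  4  4  5  6  6  6  6
 L  0  1  2  3  4  4  4  5  6  7  7  7
dp[12][11] = 7. One LCS (by backtracking along matches): RLNVVTL.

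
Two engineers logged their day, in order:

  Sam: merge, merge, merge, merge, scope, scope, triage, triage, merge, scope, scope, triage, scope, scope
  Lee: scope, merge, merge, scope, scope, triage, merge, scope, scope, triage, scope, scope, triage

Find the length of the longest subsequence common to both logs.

Taking merge at Sam[3]=Lee[2]; then merge at Sam[4]=Lee[3]; then scope at Sam[5]=Lee[4]; then scope at Sam[6]=Lee[5]; then triage at Sam[8]=Lee[6]; then merge at Sam[9]=Lee[7]; then scope at Sam[10]=Lee[8]; then scope at Sam[11]=Lee[9]; then triage at Sam[12]=Lee[10]; then scope at Sam[13]=Lee[11]; then scope at Sam[14]=Lee[12] gives a common subsequence of length 11. Since dp[14][13] = 11, nothing longer is possible.

11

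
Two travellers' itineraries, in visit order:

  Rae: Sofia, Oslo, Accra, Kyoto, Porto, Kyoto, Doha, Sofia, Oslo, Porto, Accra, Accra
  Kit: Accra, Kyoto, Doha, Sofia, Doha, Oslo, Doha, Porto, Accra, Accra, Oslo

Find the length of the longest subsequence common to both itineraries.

8

Taking Accra (Rae #3, Kit #1) → Kyoto (Rae #6, Kit #2) → Doha (Rae #7, Kit #3) → Sofia (Rae #8, Kit #4) → Oslo (Rae #9, Kit #6) → Porto (Rae #10, Kit #8) → Accra (Rae #11, Kit #9) → Accra (Rae #12, Kit #10) gives a common subsequence of length 8. Since dp[12][11] = 8, nothing longer is possible.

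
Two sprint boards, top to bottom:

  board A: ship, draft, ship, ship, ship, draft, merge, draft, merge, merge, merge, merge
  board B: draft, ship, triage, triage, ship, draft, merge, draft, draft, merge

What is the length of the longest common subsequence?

Match draft [2,1], then ship [3,2], then ship [5,5], then draft [6,6], then merge [7,7], then draft [8,9], then merge [12,10] — 7 tasks in the same relative order in both. The LCS DP gives dp[12][10] = 7, so this is optimal.

7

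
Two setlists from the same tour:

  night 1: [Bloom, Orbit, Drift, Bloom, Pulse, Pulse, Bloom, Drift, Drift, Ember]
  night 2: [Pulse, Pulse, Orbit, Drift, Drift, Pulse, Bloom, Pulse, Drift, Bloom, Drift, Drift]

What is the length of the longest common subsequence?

Pick Orbit (night 1 #2, night 2 #3), Drift (night 1 #3, night 2 #5), Bloom (night 1 #4, night 2 #7), Pulse (night 1 #5, night 2 #8), Bloom (night 1 #7, night 2 #10), Drift (night 1 #8, night 2 #11), Drift (night 1 #9, night 2 #12); all 7 songs appear in both, in order. The LCS DP gives dp[10][12] = 7, so this is optimal.

7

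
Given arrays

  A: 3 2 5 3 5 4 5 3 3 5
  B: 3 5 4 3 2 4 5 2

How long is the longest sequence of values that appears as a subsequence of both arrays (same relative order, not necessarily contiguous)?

5

Match 3 at A[1]=B[1]; then 5 at A[3]=B[2]; then 3 at A[4]=B[4]; then 4 at A[6]=B[6]; then 5 at A[7]=B[7] — 5 values in the same relative order in both. Since dp[10][8] = 5, nothing longer is possible.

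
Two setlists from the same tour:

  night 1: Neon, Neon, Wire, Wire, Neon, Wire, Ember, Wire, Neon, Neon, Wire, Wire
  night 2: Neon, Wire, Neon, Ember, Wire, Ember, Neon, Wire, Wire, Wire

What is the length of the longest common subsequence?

8

Pick Neon [2,1] → Wire [4,2] → Neon [5,3] → Wire [6,5] → Ember [7,6] → Wire [8,8] → Wire [11,9] → Wire [12,10]; all 8 songs appear in both, in order. Since dp[12][10] = 8, nothing longer is possible.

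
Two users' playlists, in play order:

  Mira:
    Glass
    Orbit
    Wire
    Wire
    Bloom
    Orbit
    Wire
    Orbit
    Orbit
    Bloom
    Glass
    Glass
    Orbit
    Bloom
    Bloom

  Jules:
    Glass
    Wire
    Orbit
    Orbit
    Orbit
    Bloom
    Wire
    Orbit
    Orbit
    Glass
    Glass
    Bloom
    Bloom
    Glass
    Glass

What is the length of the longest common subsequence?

10

Pick Glass (Mira #1, Jules #1); then Orbit (Mira #2, Jules #5); then Bloom (Mira #5, Jules #6); then Wire (Mira #7, Jules #7); then Orbit (Mira #8, Jules #8); then Orbit (Mira #9, Jules #9); then Glass (Mira #11, Jules #10); then Glass (Mira #12, Jules #11); then Bloom (Mira #14, Jules #12); then Bloom (Mira #15, Jules #13); all 10 songs appear in both, in order. The LCS DP gives dp[15][15] = 10, so this is optimal.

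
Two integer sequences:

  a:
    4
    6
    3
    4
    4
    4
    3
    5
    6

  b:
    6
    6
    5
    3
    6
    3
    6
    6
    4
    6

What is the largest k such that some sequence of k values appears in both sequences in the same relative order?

Let dp[i][j] be the LCS length of the first i values of a and the first j values of b. dp[i][j] = dp[i-1][j-1]+1 when the i-th and j-th values match, else max(dp[i-1][j], dp[i][j-1]).
    ·  6  6  5  3  6  3  6  6  4  6
 ·  0  0  0  0  0  0  0  0  0  0  0
 4  0  0  0  0  0  0  0  0  0  1  1
 6  0  1  1  1  1  1  1  1  1  1  2
 3  0  1  1  1  2  2  2  2  2  2  2
 4  0  1  1  1  2  2  2  2  2  3  3
 4  0  1  1  1  2  2  2  2  2  3  3
 4  0  1  1  1  2  2  2  2  2  3  3
 3  0  1  1  1  2  2  3  3  3  3  3
 5  0  1  1  2  2  2  3  3  3  3  3
 6  0  1  2  2  2  3  3  4  4  4  4
dp[9][10] = 4. One LCS (by backtracking along matches): 6, 3, 4, 6.

4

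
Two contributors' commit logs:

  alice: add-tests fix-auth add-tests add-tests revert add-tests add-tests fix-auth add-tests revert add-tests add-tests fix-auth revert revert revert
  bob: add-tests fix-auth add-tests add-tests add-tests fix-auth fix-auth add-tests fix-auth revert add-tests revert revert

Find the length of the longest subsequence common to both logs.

11

Pick add-tests (alice #1, bob #1), fix-auth (alice #2, bob #2), add-tests (alice #3, bob #3), add-tests (alice #4, bob #4), add-tests (alice #6, bob #5), add-tests (alice #7, bob #8), fix-auth (alice #8, bob #9), revert (alice #10, bob #10), add-tests (alice #12, bob #11), revert (alice #15, bob #12), revert (alice #16, bob #13); all 11 commits appear in both, in order. The LCS DP gives dp[16][13] = 11, so this is optimal.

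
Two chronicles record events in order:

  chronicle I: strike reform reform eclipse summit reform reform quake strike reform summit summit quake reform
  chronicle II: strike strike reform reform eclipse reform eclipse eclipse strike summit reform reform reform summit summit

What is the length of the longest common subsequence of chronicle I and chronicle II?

Pick strike [1,2] → reform [2,4] → reform [3,6] → eclipse [4,8] → summit [5,10] → reform [6,11] → reform [7,12] → reform [10,13] → summit [11,14] → summit [12,15]; all 10 events appear in both, in order. The LCS DP gives dp[14][15] = 10, so this is optimal.

10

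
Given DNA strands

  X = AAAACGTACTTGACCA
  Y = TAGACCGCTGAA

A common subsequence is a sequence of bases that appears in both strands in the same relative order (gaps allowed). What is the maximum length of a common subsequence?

Taking A (X #1, Y #2), A (X #2, Y #4), C (X #5, Y #6), G (X #6, Y #7), C (X #9, Y #8), T (X #11, Y #9), G (X #12, Y #10), A (X #13, Y #11), A (X #16, Y #12) gives a common subsequence of length 9. The LCS DP gives dp[16][12] = 9, so this is optimal.

9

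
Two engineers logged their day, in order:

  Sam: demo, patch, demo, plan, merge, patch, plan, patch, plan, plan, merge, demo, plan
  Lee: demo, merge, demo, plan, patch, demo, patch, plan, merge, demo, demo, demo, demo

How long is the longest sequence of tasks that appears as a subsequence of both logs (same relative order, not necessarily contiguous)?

Match demo at Sam[1]=Lee[1]; then demo at Sam[3]=Lee[3]; then plan at Sam[4]=Lee[4]; then patch at Sam[6]=Lee[5]; then patch at Sam[8]=Lee[7]; then plan at Sam[10]=Lee[8]; then merge at Sam[11]=Lee[9]; then demo at Sam[12]=Lee[13] — 8 tasks in the same relative order in both. Since dp[13][13] = 8, nothing longer is possible.

8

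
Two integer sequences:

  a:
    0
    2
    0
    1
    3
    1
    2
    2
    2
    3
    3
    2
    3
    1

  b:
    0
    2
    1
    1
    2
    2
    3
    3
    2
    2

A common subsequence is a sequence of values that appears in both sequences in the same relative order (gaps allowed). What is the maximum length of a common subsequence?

9

Let dp[i][j] be the LCS length of the first i values of a and the first j values of b. dp[i][j] = dp[i-1][j-1]+1 when the i-th and j-th values match, else max(dp[i-1][j], dp[i][j-1]).
    ·  0  2  1  1  2  2  3  3  2  2
 ·  0  0  0  0  0  0  0  0  0  0  0
 0  0  1  1  1  1  1  1  1  1  1  1
 2  0  1  2  2  2  2  2  2  2  2  2
 0  0  1  2  2  2  2  2  2  2  2  2
 1  0  1  2  3  3  3  3  3  3  3  3
 3  0  1  2  3  3  3  3  4  4  4  4
 1  0  1  2  3  4  4  4  4  4  4  4
 2  0  1  2  3  4  5  5  5  5  5  5
 2  0  1  2  3  4  5  6  6  6  6  6
 2  0  1  2  3  4  5  6  6  6  7  7
 3  0  1  2  3  4  5  6  7  7  7  7
 3  0  1  2  3  4  5  6  7  8  8  8
 2  0  1  2  3  4  5  6  7  8  9  9
 3  0  1  2  3  4  5  6  7  8  9  9
 1  0  1  2  3  4  5  6  7  8  9  9
dp[14][10] = 9. One LCS (by backtracking along matches): 0, 2, 1, 1, 2, 2, 3, 3, 2.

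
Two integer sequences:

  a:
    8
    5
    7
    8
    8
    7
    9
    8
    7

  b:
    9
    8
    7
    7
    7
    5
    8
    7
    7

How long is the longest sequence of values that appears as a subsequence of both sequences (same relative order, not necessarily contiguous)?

5

Taking 8 [1,2] → 5 [2,6] → 8 [5,7] → 7 [6,8] → 7 [9,9] gives a common subsequence of length 5. dp[9][9] = 5 confirms this is the maximum.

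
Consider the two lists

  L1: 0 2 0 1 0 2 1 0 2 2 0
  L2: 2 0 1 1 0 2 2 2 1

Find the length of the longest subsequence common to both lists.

7

Let dp[i][j] be the LCS length of the first i values of L1 and the first j values of L2. dp[i][j] = dp[i-1][j-1]+1 when the i-th and j-th values match, else max(dp[i-1][j], dp[i][j-1]).
    ·  2  0  1  1  0  2  2  2  1
 ·  0  0  0  0  0  0  0  0  0  0
 0  0  0  1  1  1  1  1  1  1  1
 2  0  1  1  1  1  1  2  2  2  2
 0  0  1  2  2  2  2  2  2  2  2
 1  0  1  2  3  3  3  3  3  3  3
 0  0  1  2  3  3  4  4  4  4  4
 2  0  1  2  3  3  4  5  5  5  5
 1  0  1  2  3  4  4  5  5  5  6
 0  0  1  2  3  4  5  5  5  5  6
 2  0  1  2  3  4  5  6  6  6  6
 2  0  1  2  3  4  5  6  7  7  7
 0  0  1  2  3  4  5  6  7  7  7
dp[11][9] = 7. One LCS (by backtracking along matches): 2, 0, 1, 0, 2, 2, 2.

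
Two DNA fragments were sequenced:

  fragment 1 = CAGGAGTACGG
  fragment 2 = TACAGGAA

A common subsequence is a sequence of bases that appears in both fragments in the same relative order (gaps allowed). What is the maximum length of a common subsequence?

6

Let dp[i][j] be the LCS length of the first i bases of fragment 1 and the first j bases of fragment 2. dp[i][j] = dp[i-1][j-1]+1 when the i-th and j-th bases match, else max(dp[i-1][j], dp[i][j-1]).
    ·  T  A  C  A  G  G  A  A
 ·  0  0  0  0  0  0  0  0  0
 C  0  0  0  1  1  1  1  1  1
 A  0  0  1  1  2  2  2  2  2
 G  0  0  1  1  2  3  3  3  3
 G  0  0  1  1  2  3  4  4  4
 A  0  0  1  1  2  3  4  5  5
 G  0  0  1  1  2  3  4  5  5
 T  0  1  1  1  2  3  4  5  5
 A  0  1  2  2  2  3  4  5  6
 C  0  1  2  3  3  3  4  5  6
 G  0  1  2  3  3  4  4  5  6
 G  0  1  2  3  3  4  5  5  6
dp[11][8] = 6. One LCS (by backtracking along matches): CAGGAA.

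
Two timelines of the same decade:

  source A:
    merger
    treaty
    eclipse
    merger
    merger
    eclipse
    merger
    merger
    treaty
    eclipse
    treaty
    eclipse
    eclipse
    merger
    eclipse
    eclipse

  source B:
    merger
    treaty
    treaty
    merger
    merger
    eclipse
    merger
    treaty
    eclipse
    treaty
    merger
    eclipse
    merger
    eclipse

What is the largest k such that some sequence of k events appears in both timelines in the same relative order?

Taking merger [1,1] → treaty [2,3] → merger [4,4] → merger [5,5] → eclipse [6,6] → merger [8,7] → treaty [9,8] → eclipse [10,9] → treaty [11,10] → eclipse [13,12] → merger [14,13] → eclipse [16,14] gives a common subsequence of length 12. Since dp[16][14] = 12, nothing longer is possible.

12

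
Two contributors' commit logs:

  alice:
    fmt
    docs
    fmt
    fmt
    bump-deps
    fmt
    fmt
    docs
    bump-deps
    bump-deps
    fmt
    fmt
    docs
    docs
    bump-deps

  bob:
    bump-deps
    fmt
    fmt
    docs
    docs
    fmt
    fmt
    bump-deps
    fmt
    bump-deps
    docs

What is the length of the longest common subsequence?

8

Match fmt at alice[1]=bob[3]; then docs at alice[2]=bob[5]; then fmt at alice[3]=bob[6]; then fmt at alice[4]=bob[7]; then bump-deps at alice[5]=bob[8]; then fmt at alice[7]=bob[9]; then bump-deps at alice[10]=bob[10]; then docs at alice[14]=bob[11] — 8 commits in the same relative order in both. Since dp[15][11] = 8, nothing longer is possible.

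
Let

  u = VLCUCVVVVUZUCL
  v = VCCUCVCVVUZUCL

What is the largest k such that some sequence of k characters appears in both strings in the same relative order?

12

Match V at u[1]=v[1], C at u[3]=v[3], U at u[4]=v[4], C at u[5]=v[5], V at u[6]=v[6], V at u[8]=v[8], V at u[9]=v[9], U at u[10]=v[10], Z at u[11]=v[11], U at u[12]=v[12], C at u[13]=v[13], L at u[14]=v[14] — 12 characters in the same relative order in both. The LCS DP gives dp[14][14] = 12, so this is optimal.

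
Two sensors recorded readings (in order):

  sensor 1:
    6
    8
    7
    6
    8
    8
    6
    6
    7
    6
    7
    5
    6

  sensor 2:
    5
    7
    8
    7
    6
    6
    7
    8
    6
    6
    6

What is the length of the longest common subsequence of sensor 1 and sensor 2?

Let dp[i][j] be the LCS length of the first i values of sensor 1 and the first j values of sensor 2. dp[i][j] = dp[i-1][j-1]+1 when the i-th and j-th values match, else max(dp[i-1][j], dp[i][j-1]).
    ·  5  7  8  7  6  6  7  8  6  6  6
 ·  0  0  0  0  0  0  0  0  0  0  0  0
 6  0  0  0  0  0  1  1  1  1  1  1  1
 8  0  0  0  1  1  1  1  1  2  2  2  2
 7  0  0  1  1  2  2  2  2  2  2  2  2
 6  0  0  1  1  2  3  3  3  3  3  3  3
 8  0  0  1  2  2  3  3  3  4  4  4  4
 8  0  0  1  2  2  3  3  3  4  4  4  4
 6  0  0  1  2  2  3  4  4  4  5  5  5
 6  0  0  1  2  2  3  4  4  4  5  6  6
 7  0  0  1  2  3  3  4  5  5  5  6  6
 6  0  0  1  2  3  4  4  5  5  6  6  7
 7  0  0  1  2  3  4  4  5  5  6  6  7
 5  0  1  1  2  3  4  4  5  5  6  6  7
 6  0  1  1  2  3  4  5  5  5  6  7  7
dp[13][11] = 7. One LCS (by backtracking along matches): 8, 7, 6, 8, 6, 6, 6.

7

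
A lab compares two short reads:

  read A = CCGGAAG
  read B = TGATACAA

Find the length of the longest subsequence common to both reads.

3

Pick C (read A #2, read B #6) → A (read A #5, read B #7) → A (read A #6, read B #8); all 3 bases appear in both, in order. The LCS DP gives dp[7][8] = 3, so this is optimal.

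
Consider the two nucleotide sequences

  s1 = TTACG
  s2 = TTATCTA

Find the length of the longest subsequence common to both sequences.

4

Pick T (s1 #1, s2 #1), then T (s1 #2, s2 #2), then A (s1 #3, s2 #3), then C (s1 #4, s2 #5); all 4 bases appear in both, in order. dp[5][7] = 4 confirms this is the maximum.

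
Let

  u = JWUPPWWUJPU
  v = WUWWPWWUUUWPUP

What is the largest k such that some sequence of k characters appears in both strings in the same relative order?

One common subsequence of length 8: W (u #2, v #1) → U (u #3, v #2) → P (u #5, v #5) → W (u #6, v #6) → W (u #7, v #7) → U (u #8, v #10) → P (u #10, v #12) → U (u #11, v #13). dp[11][14] = 8 confirms this is the maximum.

8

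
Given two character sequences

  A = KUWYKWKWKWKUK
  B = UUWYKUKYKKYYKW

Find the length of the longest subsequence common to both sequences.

One common subsequence of length 8: U at A[2]=B[2], W at A[3]=B[3], Y at A[4]=B[4], K at A[5]=B[5], K at A[7]=B[7], K at A[9]=B[9], K at A[11]=B[10], K at A[13]=B[13], and the DP table's final entry dp[13][14] is also 8, so no common subsequence is longer.

8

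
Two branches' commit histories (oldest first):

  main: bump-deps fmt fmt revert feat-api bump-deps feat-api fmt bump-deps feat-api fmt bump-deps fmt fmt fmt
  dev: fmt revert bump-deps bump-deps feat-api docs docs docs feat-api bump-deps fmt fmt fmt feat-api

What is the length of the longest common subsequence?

9

Taking fmt (main #3, dev #1); then revert (main #4, dev #2); then bump-deps (main #6, dev #4); then feat-api (main #7, dev #5); then feat-api (main #10, dev #9); then bump-deps (main #12, dev #10); then fmt (main #13, dev #11); then fmt (main #14, dev #12); then fmt (main #15, dev #13) gives a common subsequence of length 9. Since dp[15][14] = 9, nothing longer is possible.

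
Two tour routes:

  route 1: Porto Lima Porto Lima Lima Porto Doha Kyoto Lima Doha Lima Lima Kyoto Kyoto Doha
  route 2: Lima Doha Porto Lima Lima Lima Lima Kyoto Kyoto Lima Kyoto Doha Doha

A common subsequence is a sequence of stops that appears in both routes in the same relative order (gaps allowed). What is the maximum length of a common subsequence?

9

Pick Lima [2,1], Porto [3,3], Lima [4,4], Lima [5,5], Lima [9,6], Lima [11,7], Lima [12,10], Kyoto [13,11], Doha [15,13]; all 9 stops appear in both, in order, and the DP table's final entry dp[15][13] is also 9, so no common subsequence is longer.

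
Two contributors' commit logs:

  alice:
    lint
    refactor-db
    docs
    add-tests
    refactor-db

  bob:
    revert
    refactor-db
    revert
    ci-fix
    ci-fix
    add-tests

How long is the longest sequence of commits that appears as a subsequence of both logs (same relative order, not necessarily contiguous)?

Taking refactor-db at alice[2]=bob[2], add-tests at alice[4]=bob[6] gives a common subsequence of length 2, and the DP table's final entry dp[5][6] is also 2, so no common subsequence is longer.

2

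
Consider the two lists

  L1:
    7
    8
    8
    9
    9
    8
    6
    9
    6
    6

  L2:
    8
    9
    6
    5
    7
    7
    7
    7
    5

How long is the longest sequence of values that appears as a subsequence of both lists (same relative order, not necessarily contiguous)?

3

Taking 8 [3,1], 9 [5,2], 6 [7,3] gives a common subsequence of length 3, and the DP table's final entry dp[10][9] is also 3, so no common subsequence is longer.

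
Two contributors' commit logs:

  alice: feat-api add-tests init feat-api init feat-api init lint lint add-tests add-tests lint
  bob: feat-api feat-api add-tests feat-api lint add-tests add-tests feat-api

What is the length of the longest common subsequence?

6

Taking feat-api at alice[1]=bob[2], add-tests at alice[2]=bob[3], feat-api at alice[6]=bob[4], lint at alice[9]=bob[5], add-tests at alice[10]=bob[6], add-tests at alice[11]=bob[7] gives a common subsequence of length 6, and the DP table's final entry dp[12][8] is also 6, so no common subsequence is longer.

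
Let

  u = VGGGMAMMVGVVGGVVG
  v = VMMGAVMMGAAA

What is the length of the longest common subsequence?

6

Taking V (u #1, v #1); then G (u #4, v #4); then A (u #6, v #5); then M (u #7, v #7); then M (u #8, v #8); then G (u #10, v #9) gives a common subsequence of length 6. Since dp[17][12] = 6, nothing longer is possible.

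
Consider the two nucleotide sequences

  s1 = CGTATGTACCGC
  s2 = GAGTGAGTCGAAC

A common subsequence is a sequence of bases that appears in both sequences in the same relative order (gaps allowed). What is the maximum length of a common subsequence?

8

Match G at s1[2]=s2[3], then T at s1[3]=s2[4], then A at s1[4]=s2[6], then G at s1[6]=s2[7], then T at s1[7]=s2[8], then C at s1[10]=s2[9], then G at s1[11]=s2[10], then C at s1[12]=s2[13] — 8 bases in the same relative order in both, and the DP table's final entry dp[12][13] is also 8, so no common subsequence is longer.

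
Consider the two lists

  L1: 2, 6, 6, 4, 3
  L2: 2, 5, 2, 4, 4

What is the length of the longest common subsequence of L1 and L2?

2

Match 2 (L1 #1, L2 #3), then 4 (L1 #4, L2 #5) — 2 values in the same relative order in both. dp[5][5] = 2 confirms this is the maximum.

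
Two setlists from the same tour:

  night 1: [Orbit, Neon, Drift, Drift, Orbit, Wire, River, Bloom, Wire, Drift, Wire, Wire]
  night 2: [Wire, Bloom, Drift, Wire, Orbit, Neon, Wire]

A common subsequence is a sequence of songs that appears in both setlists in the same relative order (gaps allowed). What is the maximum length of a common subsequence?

Pick Wire [6,1], then Bloom [8,2], then Drift [10,3], then Wire [11,4], then Wire [12,7]; all 5 songs appear in both, in order. The LCS DP gives dp[12][7] = 5, so this is optimal.

5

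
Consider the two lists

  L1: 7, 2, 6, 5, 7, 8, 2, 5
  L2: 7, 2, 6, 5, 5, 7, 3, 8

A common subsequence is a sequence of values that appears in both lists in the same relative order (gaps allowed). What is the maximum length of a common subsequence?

Match 7 (L1 #1, L2 #1), then 2 (L1 #2, L2 #2), then 6 (L1 #3, L2 #3), then 5 (L1 #4, L2 #5), then 7 (L1 #5, L2 #6), then 8 (L1 #6, L2 #8) — 6 values in the same relative order in both. The LCS DP gives dp[8][8] = 6, so this is optimal.

6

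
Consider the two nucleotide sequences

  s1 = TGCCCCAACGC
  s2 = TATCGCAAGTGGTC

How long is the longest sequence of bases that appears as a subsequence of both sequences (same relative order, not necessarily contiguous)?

7

One common subsequence of length 7: T (s1 #1, s2 #3), then G (s1 #2, s2 #5), then C (s1 #6, s2 #6), then A (s1 #7, s2 #7), then A (s1 #8, s2 #8), then G (s1 #10, s2 #12), then C (s1 #11, s2 #14). Since dp[11][14] = 7, nothing longer is possible.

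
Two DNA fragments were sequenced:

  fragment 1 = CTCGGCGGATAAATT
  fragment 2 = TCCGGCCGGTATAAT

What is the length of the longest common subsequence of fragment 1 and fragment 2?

Match C at fragment 1[1]=fragment 2[2], C at fragment 1[3]=fragment 2[3], G at fragment 1[4]=fragment 2[4], G at fragment 1[5]=fragment 2[5], C at fragment 1[6]=fragment 2[7], G at fragment 1[7]=fragment 2[8], G at fragment 1[8]=fragment 2[9], A at fragment 1[9]=fragment 2[11], T at fragment 1[10]=fragment 2[12], A at fragment 1[12]=fragment 2[13], A at fragment 1[13]=fragment 2[14], T at fragment 1[15]=fragment 2[15] — 12 bases in the same relative order in both. Since dp[15][15] = 12, nothing longer is possible.

12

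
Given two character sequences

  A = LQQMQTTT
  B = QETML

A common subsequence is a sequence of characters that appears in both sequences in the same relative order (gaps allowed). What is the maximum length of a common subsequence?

Match Q (A #2, B #1), M (A #4, B #4) — 2 characters in the same relative order in both. dp[8][5] = 2 confirms this is the maximum.

2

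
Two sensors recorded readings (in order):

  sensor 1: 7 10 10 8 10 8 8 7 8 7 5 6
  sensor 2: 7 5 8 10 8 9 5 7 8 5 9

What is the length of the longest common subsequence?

Taking 7 at sensor 1[1]=sensor 2[1], 8 at sensor 1[4]=sensor 2[3], 10 at sensor 1[5]=sensor 2[4], 8 at sensor 1[6]=sensor 2[5], 7 at sensor 1[8]=sensor 2[8], 8 at sensor 1[9]=sensor 2[9], 5 at sensor 1[11]=sensor 2[10] gives a common subsequence of length 7. The LCS DP gives dp[12][11] = 7, so this is optimal.

7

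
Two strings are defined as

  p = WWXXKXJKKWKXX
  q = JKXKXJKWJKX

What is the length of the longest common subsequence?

8

Match X [4,3], K [5,4], X [6,5], J [7,6], K [9,7], W [10,8], K [11,10], X [13,11] — 8 characters in the same relative order in both. Since dp[13][11] = 8, nothing longer is possible.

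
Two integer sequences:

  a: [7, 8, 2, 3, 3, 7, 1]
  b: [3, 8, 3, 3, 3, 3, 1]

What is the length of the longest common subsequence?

4

Match 8 at a[2]=b[2]; then 3 at a[4]=b[5]; then 3 at a[5]=b[6]; then 1 at a[7]=b[7] — 4 values in the same relative order in both, and the DP table's final entry dp[7][7] is also 4, so no common subsequence is longer.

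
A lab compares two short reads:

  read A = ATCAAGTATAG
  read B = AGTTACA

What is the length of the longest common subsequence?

5

Match A at read A[1]=read B[1], then T at read A[2]=read B[3], then T at read A[7]=read B[4], then A at read A[8]=read B[5], then A at read A[10]=read B[7] — 5 bases in the same relative order in both. The LCS DP gives dp[11][7] = 5, so this is optimal.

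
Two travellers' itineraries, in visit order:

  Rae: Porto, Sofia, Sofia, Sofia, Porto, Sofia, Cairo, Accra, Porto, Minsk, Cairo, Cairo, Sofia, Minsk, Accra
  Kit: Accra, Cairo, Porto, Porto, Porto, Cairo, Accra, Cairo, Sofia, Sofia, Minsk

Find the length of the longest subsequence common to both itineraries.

7

Match Porto (Rae #1, Kit #4); then Porto (Rae #5, Kit #5); then Cairo (Rae #7, Kit #6); then Accra (Rae #8, Kit #7); then Cairo (Rae #11, Kit #8); then Sofia (Rae #13, Kit #10); then Minsk (Rae #14, Kit #11) — 7 stops in the same relative order in both. Since dp[15][11] = 7, nothing longer is possible.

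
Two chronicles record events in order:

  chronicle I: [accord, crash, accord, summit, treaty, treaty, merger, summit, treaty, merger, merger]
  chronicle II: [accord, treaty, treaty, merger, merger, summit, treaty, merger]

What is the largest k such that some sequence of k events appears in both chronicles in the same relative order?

7

Match accord [3,1] → treaty [5,2] → treaty [6,3] → merger [7,5] → summit [8,6] → treaty [9,7] → merger [11,8] — 7 events in the same relative order in both. Since dp[11][8] = 7, nothing longer is possible.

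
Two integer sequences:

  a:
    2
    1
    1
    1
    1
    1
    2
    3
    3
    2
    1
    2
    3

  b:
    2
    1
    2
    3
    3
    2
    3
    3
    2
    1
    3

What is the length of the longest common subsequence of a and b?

Taking 2 [1,1]; then 1 [2,2]; then 2 [7,6]; then 3 [8,7]; then 3 [9,8]; then 2 [10,9]; then 1 [11,10]; then 3 [13,11] gives a common subsequence of length 8, and the DP table's final entry dp[13][11] is also 8, so no common subsequence is longer.

8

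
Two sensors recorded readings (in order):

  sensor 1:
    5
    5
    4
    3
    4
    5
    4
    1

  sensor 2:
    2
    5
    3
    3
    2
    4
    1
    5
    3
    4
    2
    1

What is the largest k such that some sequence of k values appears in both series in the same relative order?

6

Pick 5 at sensor 1[1]=sensor 2[2], then 3 at sensor 1[4]=sensor 2[4], then 4 at sensor 1[5]=sensor 2[6], then 5 at sensor 1[6]=sensor 2[8], then 4 at sensor 1[7]=sensor 2[10], then 1 at sensor 1[8]=sensor 2[12]; all 6 values appear in both, in order. Since dp[8][12] = 6, nothing longer is possible.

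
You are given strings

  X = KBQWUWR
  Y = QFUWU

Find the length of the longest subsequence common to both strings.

Let dp[i][j] be the LCS length of the first i characters of X and the first j characters of Y. dp[i][j] = dp[i-1][j-1]+1 when the i-th and j-th characters match, else max(dp[i-1][j], dp[i][j-1]).
    ·  Q  F  U  W  U
 ·  0  0  0  0  0  0
 K  0  0  0  0  0  0
 B  0  0  0  0  0  0
 Q  0  1  1  1  1  1
 W  0  1  1  1  2  2
 U  0  1  1  2  2  3
 W  0  1  1  2  3  3
 R  0  1  1  2  3  3
dp[7][5] = 3. One LCS (by backtracking along matches): QWU.

3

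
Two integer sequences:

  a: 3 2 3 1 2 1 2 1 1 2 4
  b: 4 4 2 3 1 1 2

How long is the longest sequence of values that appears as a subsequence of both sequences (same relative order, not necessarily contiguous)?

5

Match 2 [2,3], then 3 [3,4], then 1 [8,5], then 1 [9,6], then 2 [10,7] — 5 values in the same relative order in both. Since dp[11][7] = 5, nothing longer is possible.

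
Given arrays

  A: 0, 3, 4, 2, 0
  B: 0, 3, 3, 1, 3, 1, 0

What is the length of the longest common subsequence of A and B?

One common subsequence of length 3: 0 [1,1] → 3 [2,5] → 0 [5,7], and the DP table's final entry dp[5][7] is also 3, so no common subsequence is longer.

3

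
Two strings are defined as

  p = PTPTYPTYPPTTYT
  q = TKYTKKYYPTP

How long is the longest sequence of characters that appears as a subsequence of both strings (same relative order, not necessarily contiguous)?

Taking T at p[2]=q[1]; then T at p[4]=q[4]; then Y at p[5]=q[8]; then P at p[6]=q[9]; then T at p[7]=q[10]; then P at p[10]=q[11] gives a common subsequence of length 6. Since dp[14][11] = 6, nothing longer is possible.

6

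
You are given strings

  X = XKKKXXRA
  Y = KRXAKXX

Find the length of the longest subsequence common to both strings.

4

Pick X [1,3], K [4,5], X [5,6], X [6,7]; all 4 characters appear in both, in order. dp[8][7] = 4 confirms this is the maximum.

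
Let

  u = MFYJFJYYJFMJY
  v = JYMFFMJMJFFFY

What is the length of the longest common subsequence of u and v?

One common subsequence of length 7: M at u[1]=v[3] → F at u[2]=v[4] → F at u[5]=v[5] → J at u[6]=v[7] → J at u[9]=v[9] → F at u[10]=v[12] → Y at u[13]=v[13]. The LCS DP gives dp[13][13] = 7, so this is optimal.

7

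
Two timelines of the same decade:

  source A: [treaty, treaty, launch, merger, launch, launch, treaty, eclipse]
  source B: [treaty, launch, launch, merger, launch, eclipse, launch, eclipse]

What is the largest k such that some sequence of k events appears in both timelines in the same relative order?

6

Pick treaty [1,1]; then launch [3,3]; then merger [4,4]; then launch [5,5]; then launch [6,7]; then eclipse [8,8]; all 6 events appear in both, in order. dp[8][8] = 6 confirms this is the maximum.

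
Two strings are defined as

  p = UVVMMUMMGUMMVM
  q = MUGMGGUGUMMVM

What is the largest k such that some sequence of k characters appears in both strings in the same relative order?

Match U (p #1, q #2), then M (p #4, q #4), then U (p #6, q #7), then G (p #9, q #8), then U (p #10, q #9), then M (p #11, q #10), then M (p #12, q #11), then V (p #13, q #12), then M (p #14, q #13) — 9 characters in the same relative order in both, and the DP table's final entry dp[14][13] is also 9, so no common subsequence is longer.

9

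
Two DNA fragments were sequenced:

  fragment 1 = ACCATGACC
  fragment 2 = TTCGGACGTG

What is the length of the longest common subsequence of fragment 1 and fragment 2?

4

Taking A at fragment 1[1]=fragment 2[6]; then C at fragment 1[2]=fragment 2[7]; then T at fragment 1[5]=fragment 2[9]; then G at fragment 1[6]=fragment 2[10] gives a common subsequence of length 4. Since dp[9][10] = 4, nothing longer is possible.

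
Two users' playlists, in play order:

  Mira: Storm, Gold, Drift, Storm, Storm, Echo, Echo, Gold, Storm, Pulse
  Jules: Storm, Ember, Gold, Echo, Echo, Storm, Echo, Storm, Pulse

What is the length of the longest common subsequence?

Match Storm at Mira[1]=Jules[1], Gold at Mira[2]=Jules[3], Storm at Mira[5]=Jules[6], Echo at Mira[7]=Jules[7], Storm at Mira[9]=Jules[8], Pulse at Mira[10]=Jules[9] — 6 songs in the same relative order in both, and the DP table's final entry dp[10][9] is also 6, so no common subsequence is longer.

6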